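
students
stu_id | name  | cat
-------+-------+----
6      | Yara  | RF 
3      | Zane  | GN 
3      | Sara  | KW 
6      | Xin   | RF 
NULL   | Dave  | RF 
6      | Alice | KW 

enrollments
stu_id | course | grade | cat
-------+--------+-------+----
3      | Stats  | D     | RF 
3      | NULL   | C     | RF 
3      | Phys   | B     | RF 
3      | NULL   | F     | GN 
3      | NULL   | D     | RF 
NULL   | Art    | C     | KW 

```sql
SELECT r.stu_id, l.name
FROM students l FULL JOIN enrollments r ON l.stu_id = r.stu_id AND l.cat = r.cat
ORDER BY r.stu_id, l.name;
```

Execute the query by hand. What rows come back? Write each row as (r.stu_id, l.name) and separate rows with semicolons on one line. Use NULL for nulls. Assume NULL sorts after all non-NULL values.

FULL OUTER JOIN keeps every row from both sides; unmatched rows get NULL for the other side's columns.
Matching on l.stu_id = r.stu_id AND l.cat = r.cat. A NULL in a compared column never satisfies the condition.
- l[0] stu_id=6, cat=RF → no match; kept with NULLs on the r side.
- l[1] stu_id=3, cat=GN → 1 match(es) in r → 1 row(s).
- l[2] stu_id=3, cat=KW → no match; kept with NULLs on the r side.
- l[3] stu_id=6, cat=RF → no match; kept with NULLs on the r side.
- l[4] stu_id=NULL, cat=RF → no match; kept with NULLs on the r side.
- l[5] stu_id=6, cat=KW → no match; kept with NULLs on the r side.
- 5 r row(s) had no l match → kept, l columns NULL.

(3, Zane); (3, NULL); (3, NULL); (3, NULL); (3, NULL); (NULL, Alice); (NULL, Dave); (NULL, Sara); (NULL, Xin); (NULL, Yara); (NULL, NULL)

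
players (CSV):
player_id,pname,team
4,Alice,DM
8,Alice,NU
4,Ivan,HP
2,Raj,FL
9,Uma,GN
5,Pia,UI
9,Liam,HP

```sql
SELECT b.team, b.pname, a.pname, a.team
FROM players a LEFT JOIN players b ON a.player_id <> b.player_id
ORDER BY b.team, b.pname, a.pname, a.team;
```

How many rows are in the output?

38

LEFT JOIN keeps every row from `players a`; unmatched rows get NULL for `players b`'s columns.
Matching on a.player_id <> b.player_id.
- a row (player_id=4): matches 5 b row(s) → 5 output row(s).
- a row (player_id=8): matches 6 b row(s) → 6 output row(s).
- a row (player_id=4): matches 5 b row(s) → 5 output row(s).
- a row (player_id=2): matches 6 b row(s) → 6 output row(s).
- a row (player_id=9): matches 5 b row(s) → 5 output row(s).
- a row (player_id=5): matches 6 b row(s) → 6 output row(s).
- a row (player_id=9): matches 5 b row(s) → 5 output row(s).
Total: 38 rows.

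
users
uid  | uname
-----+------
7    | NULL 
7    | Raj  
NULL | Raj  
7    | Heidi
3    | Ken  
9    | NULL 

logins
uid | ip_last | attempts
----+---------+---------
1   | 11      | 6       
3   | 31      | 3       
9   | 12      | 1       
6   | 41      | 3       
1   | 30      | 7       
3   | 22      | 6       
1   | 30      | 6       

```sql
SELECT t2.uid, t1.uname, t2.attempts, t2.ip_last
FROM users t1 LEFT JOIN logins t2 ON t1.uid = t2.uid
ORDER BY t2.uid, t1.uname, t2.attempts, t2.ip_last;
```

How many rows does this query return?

7

LEFT JOIN keeps every row from `users`; unmatched rows get NULL for `logins`'s columns.
Matching on t1.uid = t2.uid. A NULL in a compared column never satisfies the condition.
- t1 row (uid=7): no match → kept, t2 columns NULL.
- t1 row (uid=7): no match → kept, t2 columns NULL.
- t1 row (uid=NULL): no match → kept, t2 columns NULL.
- t1 row (uid=7): no match → kept, t2 columns NULL.
- t1 row (uid=3): matches 2 t2 row(s) → 2 output row(s).
- t1 row (uid=9): matches 1 t2 row(s) → 1 output row(s).
Total: 3 matched + 4 padded = 7 rows.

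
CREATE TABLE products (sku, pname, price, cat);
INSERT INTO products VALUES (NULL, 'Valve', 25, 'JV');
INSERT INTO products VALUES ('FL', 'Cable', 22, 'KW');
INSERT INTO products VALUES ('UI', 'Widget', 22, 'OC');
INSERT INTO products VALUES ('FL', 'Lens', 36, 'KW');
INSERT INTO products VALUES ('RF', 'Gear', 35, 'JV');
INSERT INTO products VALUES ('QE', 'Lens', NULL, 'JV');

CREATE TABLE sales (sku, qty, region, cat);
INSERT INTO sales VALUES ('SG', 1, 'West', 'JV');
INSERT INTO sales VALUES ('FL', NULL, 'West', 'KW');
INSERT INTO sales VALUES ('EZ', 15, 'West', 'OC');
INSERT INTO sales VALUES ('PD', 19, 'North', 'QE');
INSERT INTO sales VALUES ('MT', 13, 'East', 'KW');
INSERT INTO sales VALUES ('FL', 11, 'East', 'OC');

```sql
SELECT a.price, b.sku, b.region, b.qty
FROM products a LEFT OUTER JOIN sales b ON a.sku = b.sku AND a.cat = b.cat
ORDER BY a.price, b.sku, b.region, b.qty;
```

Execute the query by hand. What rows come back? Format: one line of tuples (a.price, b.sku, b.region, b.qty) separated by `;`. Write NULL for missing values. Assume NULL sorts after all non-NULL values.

(22, FL, West, NULL); (22, NULL, NULL, NULL); (25, NULL, NULL, NULL); (35, NULL, NULL, NULL); (36, FL, West, NULL); (NULL, NULL, NULL, NULL)

LEFT JOIN keeps every row from `products`; unmatched rows get NULL for `sales`'s columns.
Matching on a.sku = b.sku AND a.cat = b.cat. A NULL in a compared column never satisfies the condition.
Matched pairs: 2; unmatched a rows kept: 4.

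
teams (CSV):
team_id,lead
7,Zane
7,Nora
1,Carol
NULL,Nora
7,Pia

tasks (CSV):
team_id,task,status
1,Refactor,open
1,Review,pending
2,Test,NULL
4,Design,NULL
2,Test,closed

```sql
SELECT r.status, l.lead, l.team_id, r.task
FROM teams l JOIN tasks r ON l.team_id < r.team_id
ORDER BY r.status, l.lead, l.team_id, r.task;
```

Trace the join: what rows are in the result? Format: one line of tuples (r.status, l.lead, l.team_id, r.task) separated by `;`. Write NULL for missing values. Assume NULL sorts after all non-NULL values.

(closed, Carol, 1, Test); (NULL, Carol, 1, Design); (NULL, Carol, 1, Test)

INNER JOIN keeps only pairs where the ON condition holds.
Matching on l.team_id < r.team_id. A NULL in a compared column never satisfies the condition.
- l row (team_id=7): no match → dropped.
- l row (team_id=7): no match → dropped.
- l row (team_id=1): matches 3 r row(s) → 3 output row(s).
- l row (team_id=NULL): no match → dropped.
- l row (team_id=7): no match → dropped.
After projecting and ordering:
r.status | l.lead | l.team_id | r.task
closed | Carol | 1 | Test
NULL | Carol | 1 | Design
NULL | Carol | 1 | Test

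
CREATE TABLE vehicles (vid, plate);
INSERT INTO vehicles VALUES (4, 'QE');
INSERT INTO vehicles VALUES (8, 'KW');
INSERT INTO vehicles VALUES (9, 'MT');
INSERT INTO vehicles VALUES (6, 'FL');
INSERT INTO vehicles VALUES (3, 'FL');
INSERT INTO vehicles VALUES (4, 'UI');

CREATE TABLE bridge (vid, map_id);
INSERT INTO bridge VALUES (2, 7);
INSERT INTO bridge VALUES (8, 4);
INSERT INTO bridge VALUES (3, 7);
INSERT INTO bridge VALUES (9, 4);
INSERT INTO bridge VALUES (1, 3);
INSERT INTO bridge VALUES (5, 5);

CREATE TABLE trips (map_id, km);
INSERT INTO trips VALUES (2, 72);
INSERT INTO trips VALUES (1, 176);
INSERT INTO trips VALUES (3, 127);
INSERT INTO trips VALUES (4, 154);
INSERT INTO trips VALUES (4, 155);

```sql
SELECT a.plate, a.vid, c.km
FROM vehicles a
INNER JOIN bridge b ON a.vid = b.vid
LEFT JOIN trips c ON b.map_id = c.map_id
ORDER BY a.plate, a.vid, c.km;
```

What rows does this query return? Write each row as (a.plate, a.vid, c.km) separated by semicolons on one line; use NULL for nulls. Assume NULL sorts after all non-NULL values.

Step 1 — a INNER JOIN b on vid → 3 row(s).
Then LEFT JOIN `trips c` on map_id: each of those 3 rows is kept; rows whose b.map_id has no match in c get NULL for c's columns.

(FL, 3, NULL); (KW, 8, 154); (KW, 8, 155); (MT, 9, 154); (MT, 9, 155)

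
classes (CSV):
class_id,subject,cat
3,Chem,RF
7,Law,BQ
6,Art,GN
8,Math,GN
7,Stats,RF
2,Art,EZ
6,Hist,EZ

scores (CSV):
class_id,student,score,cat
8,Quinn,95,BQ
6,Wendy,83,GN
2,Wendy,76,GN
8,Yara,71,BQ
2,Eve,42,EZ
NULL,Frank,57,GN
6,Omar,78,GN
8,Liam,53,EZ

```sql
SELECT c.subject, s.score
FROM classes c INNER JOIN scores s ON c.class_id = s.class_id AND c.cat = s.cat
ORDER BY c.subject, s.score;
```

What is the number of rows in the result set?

INNER JOIN keeps only pairs where the ON condition holds.
Matching on c.class_id = s.class_id AND c.cat = s.cat. A NULL in a compared column never satisfies the condition.
- c row (class_id=3, cat=RF): no match → dropped.
- c row (class_id=7, cat=BQ): no match → dropped.
- c row (class_id=6, cat=GN): matches 2 s row(s) → 2 output row(s).
- c row (class_id=8, cat=GN): no match → dropped.
- c row (class_id=7, cat=RF): no match → dropped.
- c row (class_id=2, cat=EZ): matches 1 s row(s) → 1 output row(s).
- c row (class_id=6, cat=EZ): no match → dropped.
Total: 3 rows.

3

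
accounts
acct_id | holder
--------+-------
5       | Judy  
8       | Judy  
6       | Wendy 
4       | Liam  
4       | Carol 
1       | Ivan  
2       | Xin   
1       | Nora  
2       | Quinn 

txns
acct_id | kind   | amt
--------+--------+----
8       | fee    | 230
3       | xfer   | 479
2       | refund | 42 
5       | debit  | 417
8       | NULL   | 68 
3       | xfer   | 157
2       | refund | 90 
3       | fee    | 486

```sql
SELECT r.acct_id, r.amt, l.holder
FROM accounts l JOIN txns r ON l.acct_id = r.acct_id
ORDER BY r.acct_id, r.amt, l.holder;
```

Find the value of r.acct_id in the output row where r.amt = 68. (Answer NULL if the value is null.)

INNER JOIN keeps only pairs where the ON condition holds.
Matching on l.acct_id = r.acct_id.
- l row (acct_id=5): matches 1 r row(s) → 1 output row(s).
- l row (acct_id=8): matches 2 r row(s) → 2 output row(s).
- l row (acct_id=6): no match → dropped.
- l row (acct_id=4): no match → dropped.
- l row (acct_id=4): no match → dropped.
- l row (acct_id=1): no match → dropped.
- l row (acct_id=2): matches 2 r row(s) → 2 output row(s).
- l row (acct_id=1): no match → dropped.
- l row (acct_id=2): matches 2 r row(s) → 2 output row(s).

8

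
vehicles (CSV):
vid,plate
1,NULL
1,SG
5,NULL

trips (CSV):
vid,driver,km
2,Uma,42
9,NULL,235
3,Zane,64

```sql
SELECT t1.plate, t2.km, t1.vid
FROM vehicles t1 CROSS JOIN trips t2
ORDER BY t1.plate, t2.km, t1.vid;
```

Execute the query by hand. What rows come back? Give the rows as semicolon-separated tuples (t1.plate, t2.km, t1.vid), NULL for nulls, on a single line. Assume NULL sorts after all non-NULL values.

(SG, 42, 1); (SG, 64, 1); (SG, 235, 1); (NULL, 42, 1); (NULL, 42, 5); (NULL, 64, 1); (NULL, 64, 5); (NULL, 235, 1); (NULL, 235, 5)

CROSS JOIN pairs every row of `vehicles` with every row of `trips`: 3 × 3 = 9 rows.
After projecting and ordering:
t1.plate | t2.km | t1.vid
SG | 42 | 1
SG | 64 | 1
SG | 235 | 1
NULL | 42 | 1
NULL | 42 | 5
NULL | 64 | 1
NULL | 64 | 5
NULL | 235 | 1
NULL | 235 | 5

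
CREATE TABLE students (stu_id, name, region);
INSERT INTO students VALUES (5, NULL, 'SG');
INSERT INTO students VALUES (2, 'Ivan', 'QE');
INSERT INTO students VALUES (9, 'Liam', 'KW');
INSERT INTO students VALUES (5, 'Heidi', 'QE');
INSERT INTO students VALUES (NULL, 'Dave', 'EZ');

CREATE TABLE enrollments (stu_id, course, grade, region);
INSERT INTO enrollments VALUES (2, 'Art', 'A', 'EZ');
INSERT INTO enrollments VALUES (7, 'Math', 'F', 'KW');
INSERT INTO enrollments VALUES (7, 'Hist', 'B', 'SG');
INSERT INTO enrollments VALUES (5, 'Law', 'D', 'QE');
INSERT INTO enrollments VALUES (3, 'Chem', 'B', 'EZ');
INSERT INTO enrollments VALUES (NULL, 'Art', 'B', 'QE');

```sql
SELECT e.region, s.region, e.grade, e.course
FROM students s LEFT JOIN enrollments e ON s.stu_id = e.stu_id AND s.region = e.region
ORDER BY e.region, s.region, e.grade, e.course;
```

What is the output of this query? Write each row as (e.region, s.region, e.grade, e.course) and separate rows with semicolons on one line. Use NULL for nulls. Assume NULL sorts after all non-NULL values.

(QE, QE, D, Law); (NULL, EZ, NULL, NULL); (NULL, KW, NULL, NULL); (NULL, QE, NULL, NULL); (NULL, SG, NULL, NULL)

LEFT JOIN keeps every row from `students`; unmatched rows get NULL for `enrollments`'s columns.
Matching on s.stu_id = e.stu_id AND s.region = e.region. A NULL in a compared column never satisfies the condition.
Matched pairs: 1; unmatched s rows kept: 4.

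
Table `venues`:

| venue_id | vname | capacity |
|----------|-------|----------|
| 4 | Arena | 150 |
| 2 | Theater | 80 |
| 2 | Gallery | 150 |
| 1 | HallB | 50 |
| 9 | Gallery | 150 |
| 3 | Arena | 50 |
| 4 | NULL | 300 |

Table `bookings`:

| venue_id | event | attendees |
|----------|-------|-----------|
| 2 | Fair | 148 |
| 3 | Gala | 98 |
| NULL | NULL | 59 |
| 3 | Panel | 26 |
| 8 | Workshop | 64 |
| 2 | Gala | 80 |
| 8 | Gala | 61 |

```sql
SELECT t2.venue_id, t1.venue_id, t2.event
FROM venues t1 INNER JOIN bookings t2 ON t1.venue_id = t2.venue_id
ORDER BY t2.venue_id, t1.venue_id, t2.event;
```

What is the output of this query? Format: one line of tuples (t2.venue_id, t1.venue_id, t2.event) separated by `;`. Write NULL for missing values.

(2, 2, Fair); (2, 2, Fair); (2, 2, Gala); (2, 2, Gala); (3, 3, Gala); (3, 3, Panel)

INNER JOIN keeps only pairs where the ON condition holds.
Matching on t1.venue_id = t2.venue_id. A NULL in a compared column never satisfies the condition.
Matched pairs: 6.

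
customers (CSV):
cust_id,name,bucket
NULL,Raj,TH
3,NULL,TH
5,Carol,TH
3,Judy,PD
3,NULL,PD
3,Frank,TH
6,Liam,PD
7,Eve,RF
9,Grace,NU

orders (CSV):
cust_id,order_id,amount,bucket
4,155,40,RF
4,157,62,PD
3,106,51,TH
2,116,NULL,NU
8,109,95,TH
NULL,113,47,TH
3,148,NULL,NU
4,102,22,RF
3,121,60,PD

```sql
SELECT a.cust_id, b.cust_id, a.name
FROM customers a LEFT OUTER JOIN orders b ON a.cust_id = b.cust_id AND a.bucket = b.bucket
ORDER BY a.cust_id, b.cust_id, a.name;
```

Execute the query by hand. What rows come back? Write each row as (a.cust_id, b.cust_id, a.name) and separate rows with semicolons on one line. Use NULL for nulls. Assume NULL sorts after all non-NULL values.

(3, 3, Frank); (3, 3, Judy); (3, 3, NULL); (3, 3, NULL); (5, NULL, Carol); (6, NULL, Liam); (7, NULL, Eve); (9, NULL, Grace); (NULL, NULL, Raj)

LEFT JOIN keeps every row from `customers`; unmatched rows get NULL for `orders`'s columns.
Matching on a.cust_id = b.cust_id AND a.bucket = b.bucket. A NULL in a compared column never satisfies the condition.
- a[0] cust_id=NULL, bucket=TH → no match; kept with NULLs on the b side.
- a[1] cust_id=3, bucket=TH → 1 match(es) in b → 1 row(s).
- a[2] cust_id=5, bucket=TH → no match; kept with NULLs on the b side.
- a[3] cust_id=3, bucket=PD → 1 match(es) in b → 1 row(s).
- a[4] cust_id=3, bucket=PD → 1 match(es) in b → 1 row(s).
- a[5] cust_id=3, bucket=TH → 1 match(es) in b → 1 row(s).
- a[6] cust_id=6, bucket=PD → no match; kept with NULLs on the b side.
- a[7] cust_id=7, bucket=RF → no match; kept with NULLs on the b side.
- a[8] cust_id=9, bucket=NU → no match; kept with NULLs on the b side.
After projecting and ordering:
a.cust_id | b.cust_id | a.name
3 | 3 | Frank
3 | 3 | Judy
3 | 3 | NULL
3 | 3 | NULL
5 | NULL | Carol
6 | NULL | Liam
7 | NULL | Eve
9 | NULL | Grace
NULL | NULL | Raj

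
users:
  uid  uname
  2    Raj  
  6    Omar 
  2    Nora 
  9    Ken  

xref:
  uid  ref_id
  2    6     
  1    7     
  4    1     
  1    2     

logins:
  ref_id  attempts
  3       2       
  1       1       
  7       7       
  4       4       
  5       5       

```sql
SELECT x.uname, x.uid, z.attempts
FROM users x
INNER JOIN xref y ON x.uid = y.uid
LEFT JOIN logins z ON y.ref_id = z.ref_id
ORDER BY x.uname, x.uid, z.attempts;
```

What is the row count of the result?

2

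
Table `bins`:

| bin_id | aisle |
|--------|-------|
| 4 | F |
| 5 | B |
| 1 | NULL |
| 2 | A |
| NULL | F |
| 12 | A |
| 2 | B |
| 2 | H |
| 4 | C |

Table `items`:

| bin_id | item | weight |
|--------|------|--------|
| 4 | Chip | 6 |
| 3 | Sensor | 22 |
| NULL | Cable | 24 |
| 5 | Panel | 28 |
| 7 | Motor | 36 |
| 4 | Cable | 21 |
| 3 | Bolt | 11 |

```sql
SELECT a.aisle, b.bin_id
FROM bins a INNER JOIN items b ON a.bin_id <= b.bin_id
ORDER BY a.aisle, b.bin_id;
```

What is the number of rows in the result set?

INNER JOIN keeps only pairs where the ON condition holds.
Matching on a.bin_id <= b.bin_id. A NULL in a compared column never satisfies the condition.
Matched pairs: 34.
Total: 34 rows.

34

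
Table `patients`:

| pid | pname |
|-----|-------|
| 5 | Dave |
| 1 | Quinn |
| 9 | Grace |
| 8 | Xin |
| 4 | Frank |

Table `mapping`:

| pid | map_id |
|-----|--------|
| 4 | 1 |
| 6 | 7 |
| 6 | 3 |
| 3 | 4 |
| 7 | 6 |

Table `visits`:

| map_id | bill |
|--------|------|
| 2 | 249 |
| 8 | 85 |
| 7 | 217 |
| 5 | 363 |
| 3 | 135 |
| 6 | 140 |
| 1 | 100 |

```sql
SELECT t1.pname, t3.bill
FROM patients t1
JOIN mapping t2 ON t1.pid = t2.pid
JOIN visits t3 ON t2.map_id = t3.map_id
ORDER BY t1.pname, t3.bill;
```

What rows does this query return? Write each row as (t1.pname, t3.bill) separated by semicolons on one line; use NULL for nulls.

(Frank, 100)

Step 1 — t1 INNER JOIN t2 on pid → 1 row(s).
Then INNER JOIN `visits t3` on map_id: keep only rows whose t2.map_id appears in t3.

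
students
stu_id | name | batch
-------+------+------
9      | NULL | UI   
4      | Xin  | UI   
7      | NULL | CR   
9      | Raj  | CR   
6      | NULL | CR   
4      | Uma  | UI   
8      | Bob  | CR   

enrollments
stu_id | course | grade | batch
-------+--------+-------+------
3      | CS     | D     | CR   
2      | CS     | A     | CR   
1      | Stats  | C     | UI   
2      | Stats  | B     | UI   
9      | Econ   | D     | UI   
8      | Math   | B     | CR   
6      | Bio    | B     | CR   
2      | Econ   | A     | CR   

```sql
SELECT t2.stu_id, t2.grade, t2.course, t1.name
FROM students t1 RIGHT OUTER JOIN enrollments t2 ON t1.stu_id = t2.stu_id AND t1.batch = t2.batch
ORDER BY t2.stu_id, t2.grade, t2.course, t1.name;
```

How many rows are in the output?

8

RIGHT JOIN keeps every row from `enrollments`; unmatched rows get NULL for `students`'s columns.
Matching on t1.stu_id = t2.stu_id AND t1.batch = t2.batch.
Matched pairs: 3; unmatched t2 rows kept: 5.
Total: 3 matched + 5 padded = 8 rows.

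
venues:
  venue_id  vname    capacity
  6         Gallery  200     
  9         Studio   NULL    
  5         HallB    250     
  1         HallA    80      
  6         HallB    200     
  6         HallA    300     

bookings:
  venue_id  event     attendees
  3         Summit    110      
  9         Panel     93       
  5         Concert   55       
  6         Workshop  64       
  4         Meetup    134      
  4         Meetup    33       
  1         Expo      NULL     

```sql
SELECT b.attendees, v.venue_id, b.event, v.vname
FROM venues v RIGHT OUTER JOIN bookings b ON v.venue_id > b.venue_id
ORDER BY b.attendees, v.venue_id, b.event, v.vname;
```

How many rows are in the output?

26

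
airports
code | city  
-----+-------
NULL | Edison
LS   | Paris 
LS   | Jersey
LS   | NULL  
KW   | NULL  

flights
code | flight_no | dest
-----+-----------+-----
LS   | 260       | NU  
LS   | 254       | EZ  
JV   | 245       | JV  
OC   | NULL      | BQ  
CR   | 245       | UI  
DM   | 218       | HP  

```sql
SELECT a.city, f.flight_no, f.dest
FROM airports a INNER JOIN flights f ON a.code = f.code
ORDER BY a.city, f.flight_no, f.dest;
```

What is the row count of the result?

6

INNER JOIN keeps only pairs where the ON condition holds.
Matching on a.code = f.code. A NULL in a compared column never satisfies the condition.
Matched pairs: 6.
Total: 6 rows.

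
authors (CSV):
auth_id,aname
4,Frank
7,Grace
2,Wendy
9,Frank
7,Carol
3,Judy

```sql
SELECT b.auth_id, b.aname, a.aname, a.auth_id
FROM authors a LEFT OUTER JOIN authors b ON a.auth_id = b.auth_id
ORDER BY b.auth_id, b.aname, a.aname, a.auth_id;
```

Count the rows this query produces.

8

LEFT JOIN keeps every row from `authors a`; unmatched rows get NULL for `authors b`'s columns.
Matching on a.auth_id = b.auth_id.
Matched pairs: 8; unmatched a rows kept: 0.
Total: 8 rows.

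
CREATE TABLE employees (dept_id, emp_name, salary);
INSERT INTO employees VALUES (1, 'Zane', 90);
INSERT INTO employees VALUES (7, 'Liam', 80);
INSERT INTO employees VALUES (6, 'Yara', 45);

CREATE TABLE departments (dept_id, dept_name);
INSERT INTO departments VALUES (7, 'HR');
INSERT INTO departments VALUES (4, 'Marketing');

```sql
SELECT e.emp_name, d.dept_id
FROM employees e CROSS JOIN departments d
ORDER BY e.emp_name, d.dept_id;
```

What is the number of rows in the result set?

6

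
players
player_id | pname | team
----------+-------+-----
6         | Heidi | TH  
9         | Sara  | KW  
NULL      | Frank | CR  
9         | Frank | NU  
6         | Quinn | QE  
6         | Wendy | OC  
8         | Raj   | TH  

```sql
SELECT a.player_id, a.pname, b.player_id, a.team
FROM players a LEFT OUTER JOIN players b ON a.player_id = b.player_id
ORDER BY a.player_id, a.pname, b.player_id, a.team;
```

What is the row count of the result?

LEFT JOIN keeps every row from `players a`; unmatched rows get NULL for `players b`'s columns.
Matching on a.player_id = b.player_id. A NULL in a compared column never satisfies the condition.
- a[0] player_id=6 → 3 match(es) in b → 3 row(s).
- a[1] player_id=9 → 2 match(es) in b → 2 row(s).
- a[2] player_id=NULL → no match; kept with NULLs on the b side.
- a[3] player_id=9 → 2 match(es) in b → 2 row(s).
- a[4] player_id=6 → 3 match(es) in b → 3 row(s).
- a[5] player_id=6 → 3 match(es) in b → 3 row(s).
- a[6] player_id=8 → 1 match(es) in b → 1 row(s).
Total: 14 matched + 1 padded = 15 rows.

15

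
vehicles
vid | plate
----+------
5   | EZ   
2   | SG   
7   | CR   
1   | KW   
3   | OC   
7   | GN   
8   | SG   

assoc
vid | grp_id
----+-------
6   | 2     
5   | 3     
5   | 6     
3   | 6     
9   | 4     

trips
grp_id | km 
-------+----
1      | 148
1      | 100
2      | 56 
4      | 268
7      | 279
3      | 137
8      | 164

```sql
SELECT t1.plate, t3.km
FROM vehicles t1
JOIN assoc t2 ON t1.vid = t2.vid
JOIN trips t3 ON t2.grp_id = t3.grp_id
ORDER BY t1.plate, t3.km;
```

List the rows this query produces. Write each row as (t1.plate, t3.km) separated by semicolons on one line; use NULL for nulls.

Evaluate left to right. First `vehicles t1 INNER JOIN assoc t2` on vid: 3 row(s).
Then INNER JOIN `trips t3` on grp_id: keep only rows whose t2.grp_id appears in t3.

(EZ, 137)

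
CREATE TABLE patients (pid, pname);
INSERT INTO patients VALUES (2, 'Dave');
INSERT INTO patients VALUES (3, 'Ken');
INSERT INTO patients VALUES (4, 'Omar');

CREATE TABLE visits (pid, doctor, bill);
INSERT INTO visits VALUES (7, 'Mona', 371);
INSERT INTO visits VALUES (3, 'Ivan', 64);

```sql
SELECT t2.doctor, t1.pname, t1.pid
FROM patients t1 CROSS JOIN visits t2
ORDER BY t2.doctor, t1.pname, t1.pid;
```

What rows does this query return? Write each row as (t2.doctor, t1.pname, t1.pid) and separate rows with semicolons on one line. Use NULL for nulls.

CROSS JOIN pairs every row of `patients` with every row of `visits`: 3 × 2 = 6 rows.
After projecting and ordering:
t2.doctor | t1.pname | t1.pid
Ivan | Dave | 2
Ivan | Ken | 3
Ivan | Omar | 4
Mona | Dave | 2
Mona | Ken | 3
Mona | Omar | 4

(Ivan, Dave, 2); (Ivan, Ken, 3); (Ivan, Omar, 4); (Mona, Dave, 2); (Mona, Ken, 3); (Mona, Omar, 4)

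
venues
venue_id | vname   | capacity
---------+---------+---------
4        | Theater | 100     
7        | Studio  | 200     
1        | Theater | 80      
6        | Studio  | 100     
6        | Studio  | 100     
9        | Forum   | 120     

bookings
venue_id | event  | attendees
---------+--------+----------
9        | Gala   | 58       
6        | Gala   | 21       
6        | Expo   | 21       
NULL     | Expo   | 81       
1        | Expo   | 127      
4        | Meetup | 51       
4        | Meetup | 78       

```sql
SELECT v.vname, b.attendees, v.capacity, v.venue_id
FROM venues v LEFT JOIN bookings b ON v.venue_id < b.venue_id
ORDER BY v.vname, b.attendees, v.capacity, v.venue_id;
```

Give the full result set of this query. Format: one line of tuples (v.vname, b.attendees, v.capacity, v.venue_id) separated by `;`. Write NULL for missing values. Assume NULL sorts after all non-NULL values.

LEFT JOIN keeps every row from `venues`; unmatched rows get NULL for `bookings`'s columns.
Matching on v.venue_id < b.venue_id. A NULL in a compared column never satisfies the condition.
- v row (venue_id=4): matches 3 b row(s) → 3 output row(s).
- v row (venue_id=7): matches 1 b row(s) → 1 output row(s).
- v row (venue_id=1): matches 5 b row(s) → 5 output row(s).
- v row (venue_id=6): matches 1 b row(s) → 1 output row(s).
- v row (venue_id=6): matches 1 b row(s) → 1 output row(s).
- v row (venue_id=9): no match → kept, b columns NULL.

(Forum, NULL, 120, 9); (Studio, 58, 100, 6); (Studio, 58, 100, 6); (Studio, 58, 200, 7); (Theater, 21, 80, 1); (Theater, 21, 80, 1); (Theater, 21, 100, 4); (Theater, 21, 100, 4); (Theater, 51, 80, 1); (Theater, 58, 80, 1); (Theater, 58, 100, 4); (Theater, 78, 80, 1)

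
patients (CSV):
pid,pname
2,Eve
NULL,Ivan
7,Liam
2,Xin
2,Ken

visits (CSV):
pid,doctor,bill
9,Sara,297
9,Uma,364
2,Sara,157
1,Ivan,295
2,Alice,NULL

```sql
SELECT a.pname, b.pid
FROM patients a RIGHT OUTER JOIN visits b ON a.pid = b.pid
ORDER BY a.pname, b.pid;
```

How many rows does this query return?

RIGHT JOIN keeps every row from `visits`; unmatched rows get NULL for `patients`'s columns.
Matching on a.pid = b.pid. A NULL in a compared column never satisfies the condition.
Matched pairs: 6; unmatched b rows kept: 3.
Total: 6 matched + 3 padded = 9 rows.

9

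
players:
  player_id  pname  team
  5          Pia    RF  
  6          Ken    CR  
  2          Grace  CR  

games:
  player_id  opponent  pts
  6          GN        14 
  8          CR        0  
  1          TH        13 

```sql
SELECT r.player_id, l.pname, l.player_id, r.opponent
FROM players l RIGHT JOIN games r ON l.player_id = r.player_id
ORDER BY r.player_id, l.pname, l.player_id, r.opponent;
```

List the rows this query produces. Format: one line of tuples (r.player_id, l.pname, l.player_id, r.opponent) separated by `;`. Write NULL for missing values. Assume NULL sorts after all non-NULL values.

RIGHT JOIN keeps every row from `games`; unmatched rows get NULL for `players`'s columns.
Matching on l.player_id = r.player_id.
- l[0] player_id=5 → no match.
- l[1] player_id=6 → 1 match(es) in r → 1 row(s).
- l[2] player_id=2 → no match.
- 2 r row(s) had no l match → kept, l columns NULL.
After projecting and ordering:
r.player_id | l.pname | l.player_id | r.opponent
1 | NULL | NULL | TH
6 | Ken | 6 | GN
8 | NULL | NULL | CR

(1, NULL, NULL, TH); (6, Ken, 6, GN); (8, NULL, NULL, CR)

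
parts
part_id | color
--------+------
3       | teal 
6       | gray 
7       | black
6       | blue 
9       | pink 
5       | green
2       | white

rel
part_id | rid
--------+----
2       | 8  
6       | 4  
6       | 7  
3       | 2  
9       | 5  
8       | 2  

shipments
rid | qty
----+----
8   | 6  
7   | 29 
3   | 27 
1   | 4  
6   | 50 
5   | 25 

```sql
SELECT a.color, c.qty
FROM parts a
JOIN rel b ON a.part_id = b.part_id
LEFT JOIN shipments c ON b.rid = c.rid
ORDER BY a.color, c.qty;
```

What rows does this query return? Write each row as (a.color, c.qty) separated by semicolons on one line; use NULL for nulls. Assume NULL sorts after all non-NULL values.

(blue, 29); (blue, NULL); (gray, 29); (gray, NULL); (pink, 25); (teal, NULL); (white, 6)

Step 1 — a INNER JOIN b on part_id → 7 row(s).
Then LEFT JOIN `shipments c` on rid: each of those 7 rows is kept; rows whose b.rid has no match in c get NULL for c's columns.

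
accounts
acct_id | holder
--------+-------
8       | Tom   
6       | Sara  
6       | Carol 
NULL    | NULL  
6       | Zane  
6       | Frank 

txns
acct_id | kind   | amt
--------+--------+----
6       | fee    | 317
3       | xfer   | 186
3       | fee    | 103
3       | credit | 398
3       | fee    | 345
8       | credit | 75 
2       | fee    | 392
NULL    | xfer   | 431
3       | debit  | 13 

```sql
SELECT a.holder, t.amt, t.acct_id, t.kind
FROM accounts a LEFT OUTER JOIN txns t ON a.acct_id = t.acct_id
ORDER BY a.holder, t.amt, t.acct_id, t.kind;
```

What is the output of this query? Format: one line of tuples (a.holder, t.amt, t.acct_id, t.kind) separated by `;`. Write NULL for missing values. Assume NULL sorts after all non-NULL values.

(Carol, 317, 6, fee); (Frank, 317, 6, fee); (Sara, 317, 6, fee); (Tom, 75, 8, credit); (Zane, 317, 6, fee); (NULL, NULL, NULL, NULL)

LEFT JOIN keeps every row from `accounts`; unmatched rows get NULL for `txns`'s columns.
Matching on a.acct_id = t.acct_id. A NULL in a compared column never satisfies the condition.
- a row (acct_id=8): matches 1 t row(s) → 1 output row(s).
- a row (acct_id=6): matches 1 t row(s) → 1 output row(s).
- a row (acct_id=6): matches 1 t row(s) → 1 output row(s).
- a row (acct_id=NULL): no match → kept, t columns NULL.
- a row (acct_id=6): matches 1 t row(s) → 1 output row(s).
- a row (acct_id=6): matches 1 t row(s) → 1 output row(s).
After projecting and ordering:
a.holder | t.amt | t.acct_id | t.kind
Carol | 317 | 6 | fee
Frank | 317 | 6 | fee
Sara | 317 | 6 | fee
Tom | 75 | 8 | credit
Zane | 317 | 6 | fee
NULL | NULL | NULL | NULL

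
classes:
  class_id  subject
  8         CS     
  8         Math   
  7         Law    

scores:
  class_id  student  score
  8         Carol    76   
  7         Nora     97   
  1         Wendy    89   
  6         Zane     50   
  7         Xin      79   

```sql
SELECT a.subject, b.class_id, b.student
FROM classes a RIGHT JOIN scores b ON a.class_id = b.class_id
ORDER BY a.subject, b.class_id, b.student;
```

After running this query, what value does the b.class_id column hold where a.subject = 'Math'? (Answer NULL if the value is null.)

RIGHT JOIN keeps every row from `scores`; unmatched rows get NULL for `classes`'s columns.
Matching on a.class_id = b.class_id.
- class_id=8: 1 matching b row(s), so 1 row(s) emitted.
- class_id=8: 1 matching b row(s), so 1 row(s) emitted.
- class_id=7: 2 matching b row(s), so 2 row(s) emitted.
- 2 b row(s) had no a match → kept, a columns NULL.

8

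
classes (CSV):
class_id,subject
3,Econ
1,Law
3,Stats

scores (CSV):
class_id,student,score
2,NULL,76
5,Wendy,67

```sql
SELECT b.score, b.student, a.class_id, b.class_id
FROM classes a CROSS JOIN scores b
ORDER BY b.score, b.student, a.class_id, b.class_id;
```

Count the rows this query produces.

6

CROSS JOIN pairs every row of `classes` with every row of `scores`: 3 × 2 = 6 rows.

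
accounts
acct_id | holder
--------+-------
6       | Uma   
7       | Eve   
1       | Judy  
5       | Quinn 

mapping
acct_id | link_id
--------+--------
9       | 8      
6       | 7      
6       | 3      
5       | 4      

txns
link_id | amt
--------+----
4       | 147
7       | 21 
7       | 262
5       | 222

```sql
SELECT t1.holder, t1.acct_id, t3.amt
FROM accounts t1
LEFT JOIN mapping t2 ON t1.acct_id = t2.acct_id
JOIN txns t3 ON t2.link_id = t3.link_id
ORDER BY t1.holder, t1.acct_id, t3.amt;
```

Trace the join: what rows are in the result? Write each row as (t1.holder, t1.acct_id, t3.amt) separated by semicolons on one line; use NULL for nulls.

Evaluate left to right. First `accounts t1 LEFT JOIN mapping t2` on acct_id: 5 row(s).
Then INNER JOIN `txns t3` on link_id: keep only rows whose t2.link_id appears in t3.

(Quinn, 5, 147); (Uma, 6, 21); (Uma, 6, 262)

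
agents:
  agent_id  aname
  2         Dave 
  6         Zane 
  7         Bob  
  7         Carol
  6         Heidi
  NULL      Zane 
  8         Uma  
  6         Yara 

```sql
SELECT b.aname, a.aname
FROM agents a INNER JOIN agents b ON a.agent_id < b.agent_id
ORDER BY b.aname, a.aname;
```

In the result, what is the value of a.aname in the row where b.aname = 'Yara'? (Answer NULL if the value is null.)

Dave

INNER JOIN keeps only pairs where the ON condition holds.
Matching on a.agent_id < b.agent_id. A NULL in a compared column never satisfies the condition.
- a row (agent_id=2): matches 6 b row(s) → 6 output row(s).
- a row (agent_id=6): matches 3 b row(s) → 3 output row(s).
- a row (agent_id=7): matches 1 b row(s) → 1 output row(s).
- a row (agent_id=7): matches 1 b row(s) → 1 output row(s).
- a row (agent_id=6): matches 3 b row(s) → 3 output row(s).
- a row (agent_id=NULL): no match → dropped.
- a row (agent_id=8): no match → dropped.
- a row (agent_id=6): matches 3 b row(s) → 3 output row(s).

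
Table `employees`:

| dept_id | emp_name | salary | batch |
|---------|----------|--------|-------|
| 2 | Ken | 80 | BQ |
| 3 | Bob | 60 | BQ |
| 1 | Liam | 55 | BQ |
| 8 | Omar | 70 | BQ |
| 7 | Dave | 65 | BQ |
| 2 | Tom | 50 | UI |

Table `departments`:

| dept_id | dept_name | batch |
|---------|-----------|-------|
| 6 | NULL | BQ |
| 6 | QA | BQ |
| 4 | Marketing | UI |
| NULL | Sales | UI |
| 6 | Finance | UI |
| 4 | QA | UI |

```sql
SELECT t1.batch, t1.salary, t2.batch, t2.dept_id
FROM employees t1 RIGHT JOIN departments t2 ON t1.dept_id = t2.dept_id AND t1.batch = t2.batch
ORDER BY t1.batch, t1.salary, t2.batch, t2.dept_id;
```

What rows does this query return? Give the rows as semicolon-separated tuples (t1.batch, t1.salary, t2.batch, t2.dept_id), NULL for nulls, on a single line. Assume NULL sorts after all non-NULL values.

(NULL, NULL, BQ, 6); (NULL, NULL, BQ, 6); (NULL, NULL, UI, 4); (NULL, NULL, UI, 4); (NULL, NULL, UI, 6); (NULL, NULL, UI, NULL)

RIGHT JOIN keeps every row from `departments`; unmatched rows get NULL for `employees`'s columns.
Matching on t1.dept_id = t2.dept_id AND t1.batch = t2.batch. A NULL in a compared column never satisfies the condition.
Matched pairs: 0; unmatched t2 rows kept: 6.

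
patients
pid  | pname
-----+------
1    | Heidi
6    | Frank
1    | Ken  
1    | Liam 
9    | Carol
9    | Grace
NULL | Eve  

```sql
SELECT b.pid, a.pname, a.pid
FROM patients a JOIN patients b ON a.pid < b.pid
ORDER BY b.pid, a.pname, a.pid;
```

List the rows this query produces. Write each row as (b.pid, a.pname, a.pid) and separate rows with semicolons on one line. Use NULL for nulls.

(6, Heidi, 1); (6, Ken, 1); (6, Liam, 1); (9, Frank, 6); (9, Frank, 6); (9, Heidi, 1); (9, Heidi, 1); (9, Ken, 1); (9, Ken, 1); (9, Liam, 1); (9, Liam, 1)

INNER JOIN keeps only pairs where the ON condition holds.
Matching on a.pid < b.pid. A NULL in a compared column never satisfies the condition.
- a row (pid=1): matches 3 b row(s) → 3 output row(s).
- a row (pid=6): matches 2 b row(s) → 2 output row(s).
- a row (pid=1): matches 3 b row(s) → 3 output row(s).
- a row (pid=1): matches 3 b row(s) → 3 output row(s).
- a row (pid=9): no match → dropped.
- a row (pid=9): no match → dropped.
- a row (pid=NULL): no match → dropped.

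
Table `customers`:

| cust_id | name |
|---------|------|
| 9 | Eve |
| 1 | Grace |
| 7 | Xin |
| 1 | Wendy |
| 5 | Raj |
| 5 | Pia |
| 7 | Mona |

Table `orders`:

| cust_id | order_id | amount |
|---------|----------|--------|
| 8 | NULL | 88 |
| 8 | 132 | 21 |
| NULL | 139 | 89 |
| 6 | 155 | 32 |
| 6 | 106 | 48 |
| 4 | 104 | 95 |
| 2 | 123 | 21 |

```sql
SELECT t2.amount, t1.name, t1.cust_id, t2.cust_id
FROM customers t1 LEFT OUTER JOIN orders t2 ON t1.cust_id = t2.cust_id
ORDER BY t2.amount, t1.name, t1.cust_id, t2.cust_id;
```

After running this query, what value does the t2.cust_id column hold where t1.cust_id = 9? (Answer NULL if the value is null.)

NULL

LEFT JOIN keeps every row from `customers`; unmatched rows get NULL for `orders`'s columns.
Matching on t1.cust_id = t2.cust_id. A NULL in a compared column never satisfies the condition.
- t1 (cust_id=9) has no partner → padded with NULL.
- t1 (cust_id=1) has no partner → padded with NULL.
- t1 (cust_id=7) has no partner → padded with NULL.
- t1 (cust_id=1) has no partner → padded with NULL.
- t1 (cust_id=5) has no partner → padded with NULL.
- t1 (cust_id=5) has no partner → padded with NULL.
- t1 (cust_id=7) has no partner → padded with NULL.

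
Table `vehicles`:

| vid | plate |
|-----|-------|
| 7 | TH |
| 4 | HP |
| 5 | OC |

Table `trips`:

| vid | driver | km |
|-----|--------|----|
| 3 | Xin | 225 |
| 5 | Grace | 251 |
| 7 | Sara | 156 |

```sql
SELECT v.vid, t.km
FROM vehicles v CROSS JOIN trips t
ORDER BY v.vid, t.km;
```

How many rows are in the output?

9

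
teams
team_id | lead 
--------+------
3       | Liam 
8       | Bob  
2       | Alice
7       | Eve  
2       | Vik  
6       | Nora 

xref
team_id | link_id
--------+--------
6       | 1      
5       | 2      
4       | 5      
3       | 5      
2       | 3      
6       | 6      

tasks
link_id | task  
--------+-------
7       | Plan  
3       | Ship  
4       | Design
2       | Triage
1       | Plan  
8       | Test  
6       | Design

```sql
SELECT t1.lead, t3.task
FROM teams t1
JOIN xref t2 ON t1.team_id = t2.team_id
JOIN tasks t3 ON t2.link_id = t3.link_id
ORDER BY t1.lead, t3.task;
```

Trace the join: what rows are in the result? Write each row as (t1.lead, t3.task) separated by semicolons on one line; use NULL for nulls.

(Alice, Ship); (Nora, Design); (Nora, Plan); (Vik, Ship)

Evaluate left to right. First `teams t1 INNER JOIN xref t2` on team_id: 5 row(s).
Then INNER JOIN `tasks t3` on link_id: keep only rows whose t2.link_id appears in t3.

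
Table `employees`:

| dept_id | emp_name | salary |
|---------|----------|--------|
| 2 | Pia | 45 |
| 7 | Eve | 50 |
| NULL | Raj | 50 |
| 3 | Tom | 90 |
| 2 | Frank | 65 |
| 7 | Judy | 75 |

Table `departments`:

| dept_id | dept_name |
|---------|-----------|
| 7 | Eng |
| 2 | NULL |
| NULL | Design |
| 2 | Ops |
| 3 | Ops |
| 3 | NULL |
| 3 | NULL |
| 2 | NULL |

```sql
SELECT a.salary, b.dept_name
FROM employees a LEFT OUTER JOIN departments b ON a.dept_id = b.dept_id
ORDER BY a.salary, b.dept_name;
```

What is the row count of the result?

12

LEFT JOIN keeps every row from `employees`; unmatched rows get NULL for `departments`'s columns.
Matching on a.dept_id = b.dept_id. A NULL in a compared column never satisfies the condition.
- a row (dept_id=2): matches 3 b row(s) → 3 output row(s).
- a row (dept_id=7): matches 1 b row(s) → 1 output row(s).
- a row (dept_id=NULL): no match → kept, b columns NULL.
- a row (dept_id=3): matches 3 b row(s) → 3 output row(s).
- a row (dept_id=2): matches 3 b row(s) → 3 output row(s).
- a row (dept_id=7): matches 1 b row(s) → 1 output row(s).
Total: 11 matched + 1 padded = 12 rows.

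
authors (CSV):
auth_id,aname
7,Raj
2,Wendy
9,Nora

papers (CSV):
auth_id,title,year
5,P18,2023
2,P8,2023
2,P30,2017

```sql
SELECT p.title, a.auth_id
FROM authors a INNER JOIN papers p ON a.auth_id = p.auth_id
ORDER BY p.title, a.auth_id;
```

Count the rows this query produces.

2

INNER JOIN keeps only pairs where the ON condition holds.
Matching on a.auth_id = p.auth_id.
- a row (auth_id=7): no match → dropped.
- a row (auth_id=2): matches 2 p row(s) → 2 output row(s).
- a row (auth_id=9): no match → dropped.
Total: 2 rows.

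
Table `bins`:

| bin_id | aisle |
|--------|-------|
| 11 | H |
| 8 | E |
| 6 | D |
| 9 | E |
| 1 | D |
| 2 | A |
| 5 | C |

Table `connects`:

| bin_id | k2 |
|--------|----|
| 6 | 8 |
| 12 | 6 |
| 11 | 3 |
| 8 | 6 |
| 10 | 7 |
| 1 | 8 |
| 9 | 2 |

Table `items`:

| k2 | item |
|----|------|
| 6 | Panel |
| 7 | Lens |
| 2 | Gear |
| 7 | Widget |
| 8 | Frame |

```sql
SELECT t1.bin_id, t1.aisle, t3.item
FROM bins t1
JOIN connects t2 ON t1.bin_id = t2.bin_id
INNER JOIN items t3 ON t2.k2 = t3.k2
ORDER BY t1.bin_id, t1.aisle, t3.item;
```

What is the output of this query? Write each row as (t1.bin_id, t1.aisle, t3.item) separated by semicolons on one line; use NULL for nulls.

(1, D, Frame); (6, D, Frame); (8, E, Panel); (9, E, Gear)

Step 1 — t1 INNER JOIN t2 on bin_id → 5 row(s).
Then INNER JOIN `items t3` on k2: keep only rows whose t2.k2 appears in t3.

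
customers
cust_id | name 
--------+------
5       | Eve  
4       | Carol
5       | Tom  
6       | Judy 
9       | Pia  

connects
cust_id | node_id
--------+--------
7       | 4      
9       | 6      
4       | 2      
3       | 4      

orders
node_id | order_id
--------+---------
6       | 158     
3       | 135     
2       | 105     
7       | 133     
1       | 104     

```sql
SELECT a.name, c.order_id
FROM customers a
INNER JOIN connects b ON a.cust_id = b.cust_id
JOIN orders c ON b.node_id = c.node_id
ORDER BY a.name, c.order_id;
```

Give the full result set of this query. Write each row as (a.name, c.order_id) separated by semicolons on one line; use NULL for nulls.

(Carol, 105); (Pia, 158)

Evaluate left to right. First `customers a INNER JOIN connects b` on cust_id: 2 row(s).
Then INNER JOIN `orders c` on node_id: keep only rows whose b.node_id appears in c.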